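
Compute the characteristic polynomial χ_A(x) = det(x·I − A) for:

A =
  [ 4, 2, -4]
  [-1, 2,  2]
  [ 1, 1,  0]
x^3 - 6*x^2 + 12*x - 8

Expanding det(x·I − A) (e.g. by cofactor expansion or by noting that A is similar to its Jordan form J, which has the same characteristic polynomial as A) gives
  χ_A(x) = x^3 - 6*x^2 + 12*x - 8
which factors as (x - 2)^3. The eigenvalues (with algebraic multiplicities) are λ = 2 with multiplicity 3.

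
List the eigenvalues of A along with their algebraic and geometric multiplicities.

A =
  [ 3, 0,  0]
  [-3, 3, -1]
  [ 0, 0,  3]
λ = 3: alg = 3, geom = 2

Step 1 — factor the characteristic polynomial to read off the algebraic multiplicities:
  χ_A(x) = (x - 3)^3

Step 2 — compute geometric multiplicities via the rank-nullity identity g(λ) = n − rank(A − λI):
  rank(A − (3)·I) = 1, so dim ker(A − (3)·I) = n − 1 = 2

Summary:
  λ = 3: algebraic multiplicity = 3, geometric multiplicity = 2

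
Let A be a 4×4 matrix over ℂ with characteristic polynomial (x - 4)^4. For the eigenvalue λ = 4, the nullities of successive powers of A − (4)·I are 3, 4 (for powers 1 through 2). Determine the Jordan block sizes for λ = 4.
Block sizes for λ = 4: [2, 1, 1]

From the dimensions of kernels of powers, the number of Jordan blocks of size at least j is d_j − d_{j−1} where d_j = dim ker(N^j) (with d_0 = 0). Computing the differences gives [3, 1].
The number of blocks of size exactly k is (#blocks of size ≥ k) − (#blocks of size ≥ k + 1), so the partition is: 2 block(s) of size 1, 1 block(s) of size 2.
In nonincreasing order the block sizes are [2, 1, 1].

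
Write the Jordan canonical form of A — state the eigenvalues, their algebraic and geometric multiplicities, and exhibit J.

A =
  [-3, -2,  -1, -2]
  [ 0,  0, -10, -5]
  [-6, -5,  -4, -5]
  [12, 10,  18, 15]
J_2(0) ⊕ J_1(3) ⊕ J_1(5)

The characteristic polynomial is
  det(x·I − A) = x^4 - 8*x^3 + 15*x^2 = x^2*(x - 5)*(x - 3)

Eigenvalues and multiplicities (the geometric multiplicity of λ is n − rank(A − λI), which equals the number of Jordan blocks for λ):
  λ = 0: algebraic multiplicity = 2, geometric multiplicity = 1
  λ = 3: algebraic multiplicity = 1, geometric multiplicity = 1
  λ = 5: algebraic multiplicity = 1, geometric multiplicity = 1

Determining the block sizes for each eigenvalue:
  λ = 0: one block (gm = 1), so the single block has size am = 2 → block sizes [2]
  λ = 3: one block (gm = 1), so the single block has size am = 1 → block sizes [1]
  λ = 5: one block (gm = 1), so the single block has size am = 1 → block sizes [1]

Assembling the blocks gives a Jordan form
J =
  [0, 1, 0, 0]
  [0, 0, 0, 0]
  [0, 0, 3, 0]
  [0, 0, 0, 5]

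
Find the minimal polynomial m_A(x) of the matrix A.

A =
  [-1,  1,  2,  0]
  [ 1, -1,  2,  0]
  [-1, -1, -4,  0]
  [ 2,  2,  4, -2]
x^2 + 4*x + 4

The characteristic polynomial is χ_A(x) = (x + 2)^4, so the eigenvalues are known. The minimal polynomial is
  m_A(x) = Π_λ (x − λ)^{k_λ}
where k_λ is the size of the *largest* Jordan block for λ (equivalently, the smallest k with (A − λI)^k v = 0 for every generalised eigenvector v of λ).

  λ = -2: largest Jordan block has size 2, contributing (x + 2)^2

So m_A(x) = (x + 2)^2 = x^2 + 4*x + 4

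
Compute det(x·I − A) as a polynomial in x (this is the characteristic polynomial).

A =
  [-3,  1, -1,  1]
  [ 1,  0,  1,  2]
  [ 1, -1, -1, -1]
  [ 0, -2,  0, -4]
x^4 + 8*x^3 + 24*x^2 + 32*x + 16

Expanding det(x·I − A) (e.g. by cofactor expansion or by noting that A is similar to its Jordan form J, which has the same characteristic polynomial as A) gives
  χ_A(x) = x^4 + 8*x^3 + 24*x^2 + 32*x + 16
which factors as (x + 2)^4. The eigenvalues (with algebraic multiplicities) are λ = -2 with multiplicity 4.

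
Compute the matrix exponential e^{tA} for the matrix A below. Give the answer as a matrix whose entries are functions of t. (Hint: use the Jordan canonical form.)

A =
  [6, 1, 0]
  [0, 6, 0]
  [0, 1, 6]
e^{tA} =
  [exp(6*t), t*exp(6*t), 0]
  [0, exp(6*t), 0]
  [0, t*exp(6*t), exp(6*t)]

Strategy: write A = P · J · P⁻¹ where J is a Jordan canonical form, so e^{tA} = P · e^{tJ} · P⁻¹, and e^{tJ} can be computed block-by-block.

A has Jordan form
J =
  [6, 1, 0]
  [0, 6, 0]
  [0, 0, 6]
(up to reordering of blocks).

Per-block formulas:
  For a 1×1 block at λ = 6: exp(t · [6]) = [e^(6t)].
  For a 2×2 Jordan block J_2(6): exp(t · J_2(6)) = e^(6t)·(I + t·N), where N is the 2×2 nilpotent shift.

After assembling e^{tJ} and conjugating by P, we get:

e^{tA} =
  [exp(6*t), t*exp(6*t), 0]
  [0, exp(6*t), 0]
  [0, t*exp(6*t), exp(6*t)]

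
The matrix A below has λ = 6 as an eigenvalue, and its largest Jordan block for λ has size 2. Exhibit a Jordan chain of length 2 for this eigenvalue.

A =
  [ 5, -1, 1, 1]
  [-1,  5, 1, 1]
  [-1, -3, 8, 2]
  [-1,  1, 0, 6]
A Jordan chain for λ = 6 of length 2:
v_1 = (-1, -1, -1, -1)ᵀ
v_2 = (1, 0, 0, 0)ᵀ

Let N = A − (6)·I. We want v_2 with N^2 v_2 = 0 but N^1 v_2 ≠ 0; then v_{j-1} := N · v_j for j = 2, …, 2.

Pick v_2 = (1, 0, 0, 0)ᵀ.
Then v_1 = N · v_2 = (-1, -1, -1, -1)ᵀ.

Sanity check: (A − (6)·I) v_1 = (0, 0, 0, 0)ᵀ = 0. ✓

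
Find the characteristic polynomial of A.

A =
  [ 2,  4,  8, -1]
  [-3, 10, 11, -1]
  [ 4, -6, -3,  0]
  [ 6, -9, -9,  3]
x^4 - 12*x^3 + 54*x^2 - 108*x + 81

Expanding det(x·I − A) (e.g. by cofactor expansion or by noting that A is similar to its Jordan form J, which has the same characteristic polynomial as A) gives
  χ_A(x) = x^4 - 12*x^3 + 54*x^2 - 108*x + 81
which factors as (x - 3)^4. The eigenvalues (with algebraic multiplicities) are λ = 3 with multiplicity 4.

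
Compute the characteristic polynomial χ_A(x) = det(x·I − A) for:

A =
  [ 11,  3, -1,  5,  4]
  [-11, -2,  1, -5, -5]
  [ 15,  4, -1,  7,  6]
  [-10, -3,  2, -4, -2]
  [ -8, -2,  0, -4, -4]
x^5

Expanding det(x·I − A) (e.g. by cofactor expansion or by noting that A is similar to its Jordan form J, which has the same characteristic polynomial as A) gives
  χ_A(x) = x^5
which factors as x^5. The eigenvalues (with algebraic multiplicities) are λ = 0 with multiplicity 5.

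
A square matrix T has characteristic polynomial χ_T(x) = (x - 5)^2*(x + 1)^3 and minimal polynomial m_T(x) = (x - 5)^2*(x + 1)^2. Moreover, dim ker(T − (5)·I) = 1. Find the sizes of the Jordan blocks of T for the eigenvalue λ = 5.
Block sizes for λ = 5: [2]

Step 1 — from the characteristic polynomial, algebraic multiplicity of λ = 5 is 2. From dim ker(T − (5)·I) = 1, there are exactly 1 Jordan blocks for λ = 5.
Step 2 — from the minimal polynomial, the factor (x − 5)^2 tells us the largest block for λ = 5 has size 2.
Step 3 — with total size 2, 1 blocks, and largest block 2, the block sizes (in nonincreasing order) are [2].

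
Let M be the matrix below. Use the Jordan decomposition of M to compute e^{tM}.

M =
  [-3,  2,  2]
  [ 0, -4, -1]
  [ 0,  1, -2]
e^{tM} =
  [exp(-3*t), 2*t*exp(-3*t), 2*t*exp(-3*t)]
  [0, -t*exp(-3*t) + exp(-3*t), -t*exp(-3*t)]
  [0, t*exp(-3*t), t*exp(-3*t) + exp(-3*t)]

Strategy: write M = P · J · P⁻¹ where J is a Jordan canonical form, so e^{tM} = P · e^{tJ} · P⁻¹, and e^{tJ} can be computed block-by-block.

M has Jordan form
J =
  [-3,  1,  0]
  [ 0, -3,  0]
  [ 0,  0, -3]
(up to reordering of blocks).

Per-block formulas:
  For a 2×2 Jordan block J_2(-3): exp(t · J_2(-3)) = e^(-3t)·(I + t·N), where N is the 2×2 nilpotent shift.
  For a 1×1 block at λ = -3: exp(t · [-3]) = [e^(-3t)].

After assembling e^{tJ} and conjugating by P, we get:

e^{tM} =
  [exp(-3*t), 2*t*exp(-3*t), 2*t*exp(-3*t)]
  [0, -t*exp(-3*t) + exp(-3*t), -t*exp(-3*t)]
  [0, t*exp(-3*t), t*exp(-3*t) + exp(-3*t)]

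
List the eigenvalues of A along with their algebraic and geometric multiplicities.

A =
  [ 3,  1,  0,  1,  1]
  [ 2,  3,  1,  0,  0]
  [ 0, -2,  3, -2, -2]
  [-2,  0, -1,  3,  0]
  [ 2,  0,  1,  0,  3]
λ = 3: alg = 5, geom = 3

Step 1 — factor the characteristic polynomial to read off the algebraic multiplicities:
  χ_A(x) = (x - 3)^5

Step 2 — compute geometric multiplicities via the rank-nullity identity g(λ) = n − rank(A − λI):
  rank(A − (3)·I) = 2, so dim ker(A − (3)·I) = n − 2 = 3

Summary:
  λ = 3: algebraic multiplicity = 5, geometric multiplicity = 3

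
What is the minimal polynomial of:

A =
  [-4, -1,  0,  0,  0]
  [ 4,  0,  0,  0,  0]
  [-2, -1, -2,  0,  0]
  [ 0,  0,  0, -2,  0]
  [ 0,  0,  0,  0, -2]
x^2 + 4*x + 4

The characteristic polynomial is χ_A(x) = (x + 2)^5, so the eigenvalues are known. The minimal polynomial is
  m_A(x) = Π_λ (x − λ)^{k_λ}
where k_λ is the size of the *largest* Jordan block for λ (equivalently, the smallest k with (A − λI)^k v = 0 for every generalised eigenvector v of λ).

  λ = -2: largest Jordan block has size 2, contributing (x + 2)^2

So m_A(x) = (x + 2)^2 = x^2 + 4*x + 4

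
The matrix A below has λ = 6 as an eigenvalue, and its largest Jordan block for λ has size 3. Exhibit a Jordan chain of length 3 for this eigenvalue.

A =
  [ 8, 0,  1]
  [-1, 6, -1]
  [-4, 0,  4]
A Jordan chain for λ = 6 of length 3:
v_1 = (0, 2, 0)ᵀ
v_2 = (2, -1, -4)ᵀ
v_3 = (1, 0, 0)ᵀ

Let N = A − (6)·I. We want v_3 with N^3 v_3 = 0 but N^2 v_3 ≠ 0; then v_{j-1} := N · v_j for j = 3, …, 2.

Pick v_3 = (1, 0, 0)ᵀ.
Then v_2 = N · v_3 = (2, -1, -4)ᵀ.
Then v_1 = N · v_2 = (0, 2, 0)ᵀ.

Sanity check: (A − (6)·I) v_1 = (0, 0, 0)ᵀ = 0. ✓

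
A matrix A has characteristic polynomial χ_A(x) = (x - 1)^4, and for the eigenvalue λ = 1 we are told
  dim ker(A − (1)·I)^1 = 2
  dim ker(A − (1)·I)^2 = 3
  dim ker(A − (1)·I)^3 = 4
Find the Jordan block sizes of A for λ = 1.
Block sizes for λ = 1: [3, 1]

From the dimensions of kernels of powers, the number of Jordan blocks of size at least j is d_j − d_{j−1} where d_j = dim ker(N^j) (with d_0 = 0). Computing the differences gives [2, 1, 1].
The number of blocks of size exactly k is (#blocks of size ≥ k) − (#blocks of size ≥ k + 1), so the partition is: 1 block(s) of size 1, 1 block(s) of size 3.
In nonincreasing order the block sizes are [3, 1].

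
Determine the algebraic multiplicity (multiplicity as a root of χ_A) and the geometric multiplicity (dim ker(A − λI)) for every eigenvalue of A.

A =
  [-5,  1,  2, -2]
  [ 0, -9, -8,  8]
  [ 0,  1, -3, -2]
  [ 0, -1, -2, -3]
λ = -5: alg = 4, geom = 3

Step 1 — factor the characteristic polynomial to read off the algebraic multiplicities:
  χ_A(x) = (x + 5)^4

Step 2 — compute geometric multiplicities via the rank-nullity identity g(λ) = n − rank(A − λI):
  rank(A − (-5)·I) = 1, so dim ker(A − (-5)·I) = n − 1 = 3

Summary:
  λ = -5: algebraic multiplicity = 4, geometric multiplicity = 3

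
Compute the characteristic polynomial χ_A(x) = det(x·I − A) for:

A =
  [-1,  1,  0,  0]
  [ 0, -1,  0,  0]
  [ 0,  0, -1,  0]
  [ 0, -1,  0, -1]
x^4 + 4*x^3 + 6*x^2 + 4*x + 1

Expanding det(x·I − A) (e.g. by cofactor expansion or by noting that A is similar to its Jordan form J, which has the same characteristic polynomial as A) gives
  χ_A(x) = x^4 + 4*x^3 + 6*x^2 + 4*x + 1
which factors as (x + 1)^4. The eigenvalues (with algebraic multiplicities) are λ = -1 with multiplicity 4.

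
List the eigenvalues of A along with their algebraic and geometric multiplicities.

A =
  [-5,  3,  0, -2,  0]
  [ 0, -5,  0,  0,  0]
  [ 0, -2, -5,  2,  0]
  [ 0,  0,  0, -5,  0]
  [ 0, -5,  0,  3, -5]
λ = -5: alg = 5, geom = 3

Step 1 — factor the characteristic polynomial to read off the algebraic multiplicities:
  χ_A(x) = (x + 5)^5

Step 2 — compute geometric multiplicities via the rank-nullity identity g(λ) = n − rank(A − λI):
  rank(A − (-5)·I) = 2, so dim ker(A − (-5)·I) = n − 2 = 3

Summary:
  λ = -5: algebraic multiplicity = 5, geometric multiplicity = 3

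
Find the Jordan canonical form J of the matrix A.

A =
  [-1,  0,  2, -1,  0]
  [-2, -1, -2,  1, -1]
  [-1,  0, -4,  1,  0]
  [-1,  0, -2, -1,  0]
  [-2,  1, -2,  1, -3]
J_3(-2) ⊕ J_1(-2) ⊕ J_1(-2)

The characteristic polynomial is
  det(x·I − A) = x^5 + 10*x^4 + 40*x^3 + 80*x^2 + 80*x + 32 = (x + 2)^5

Eigenvalues and multiplicities (the geometric multiplicity of λ is n − rank(A − λI), which equals the number of Jordan blocks for λ):
  λ = -2: algebraic multiplicity = 5, geometric multiplicity = 3

Determining the block sizes for each eigenvalue:
  λ = -2: with am = 5 and gm = 3, the partition is not yet determined (e.g. several partitions of 5 into 3 parts exist). Let N = A − (-2)·I. Computing rank(N^1) = 2, rank(N^2) = 1, rank(N^3) = 0; the number of blocks of size ≥ j is rank(N^{j−1}) − rank(N^j), giving [3, 1, 1]. So we have 1 block(s) of size 3, 2 block(s) of size 1 → block sizes [3, 1, 1]

Assembling the blocks gives a Jordan form
J =
  [-2,  1,  0,  0,  0]
  [ 0, -2,  1,  0,  0]
  [ 0,  0, -2,  0,  0]
  [ 0,  0,  0, -2,  0]
  [ 0,  0,  0,  0, -2]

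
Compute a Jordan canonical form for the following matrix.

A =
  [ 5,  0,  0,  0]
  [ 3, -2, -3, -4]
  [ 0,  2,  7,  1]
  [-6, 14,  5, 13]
J_1(5) ⊕ J_3(6)

The characteristic polynomial is
  det(x·I − A) = x^4 - 23*x^3 + 198*x^2 - 756*x + 1080 = (x - 6)^3*(x - 5)

Eigenvalues and multiplicities (the geometric multiplicity of λ is n − rank(A − λI), which equals the number of Jordan blocks for λ):
  λ = 5: algebraic multiplicity = 1, geometric multiplicity = 1
  λ = 6: algebraic multiplicity = 3, geometric multiplicity = 1

Determining the block sizes for each eigenvalue:
  λ = 5: one block (gm = 1), so the single block has size am = 1 → block sizes [1]
  λ = 6: one block (gm = 1), so the single block has size am = 3 → block sizes [3]

Assembling the blocks gives a Jordan form
J =
  [5, 0, 0, 0]
  [0, 6, 1, 0]
  [0, 0, 6, 1]
  [0, 0, 0, 6]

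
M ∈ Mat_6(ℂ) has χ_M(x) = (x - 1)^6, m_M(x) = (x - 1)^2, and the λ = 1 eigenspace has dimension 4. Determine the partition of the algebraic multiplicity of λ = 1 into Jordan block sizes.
Block sizes for λ = 1: [2, 2, 1, 1]

Step 1 — from the characteristic polynomial, algebraic multiplicity of λ = 1 is 6. From dim ker(M − (1)·I) = 4, there are exactly 4 Jordan blocks for λ = 1.
Step 2 — from the minimal polynomial, the factor (x − 1)^2 tells us the largest block for λ = 1 has size 2.
Step 3 — with total size 6, 4 blocks, and largest block 2, the block sizes (in nonincreasing order) are [2, 2, 1, 1].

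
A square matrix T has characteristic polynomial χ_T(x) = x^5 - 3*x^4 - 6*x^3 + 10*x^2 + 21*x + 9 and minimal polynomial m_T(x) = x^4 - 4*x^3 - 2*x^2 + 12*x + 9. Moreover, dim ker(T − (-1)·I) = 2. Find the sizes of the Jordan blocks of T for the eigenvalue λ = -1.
Block sizes for λ = -1: [2, 1]

Step 1 — from the characteristic polynomial, algebraic multiplicity of λ = -1 is 3. From dim ker(T − (-1)·I) = 2, there are exactly 2 Jordan blocks for λ = -1.
Step 2 — from the minimal polynomial, the factor (x + 1)^2 tells us the largest block for λ = -1 has size 2.
Step 3 — with total size 3, 2 blocks, and largest block 2, the block sizes (in nonincreasing order) are [2, 1].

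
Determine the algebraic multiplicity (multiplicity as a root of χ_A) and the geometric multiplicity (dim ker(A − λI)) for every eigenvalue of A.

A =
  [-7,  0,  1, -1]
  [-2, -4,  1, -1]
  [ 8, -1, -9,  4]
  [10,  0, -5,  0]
λ = -5: alg = 4, geom = 2

Step 1 — factor the characteristic polynomial to read off the algebraic multiplicities:
  χ_A(x) = (x + 5)^4

Step 2 — compute geometric multiplicities via the rank-nullity identity g(λ) = n − rank(A − λI):
  rank(A − (-5)·I) = 2, so dim ker(A − (-5)·I) = n − 2 = 2

Summary:
  λ = -5: algebraic multiplicity = 4, geometric multiplicity = 2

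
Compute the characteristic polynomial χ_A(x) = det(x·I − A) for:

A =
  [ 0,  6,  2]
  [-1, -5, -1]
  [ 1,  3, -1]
x^3 + 6*x^2 + 12*x + 8

Expanding det(x·I − A) (e.g. by cofactor expansion or by noting that A is similar to its Jordan form J, which has the same characteristic polynomial as A) gives
  χ_A(x) = x^3 + 6*x^2 + 12*x + 8
which factors as (x + 2)^3. The eigenvalues (with algebraic multiplicities) are λ = -2 with multiplicity 3.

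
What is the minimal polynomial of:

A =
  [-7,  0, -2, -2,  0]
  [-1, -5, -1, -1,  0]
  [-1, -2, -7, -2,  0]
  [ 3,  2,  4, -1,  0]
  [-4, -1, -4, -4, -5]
x^3 + 15*x^2 + 75*x + 125

The characteristic polynomial is χ_A(x) = (x + 5)^5, so the eigenvalues are known. The minimal polynomial is
  m_A(x) = Π_λ (x − λ)^{k_λ}
where k_λ is the size of the *largest* Jordan block for λ (equivalently, the smallest k with (A − λI)^k v = 0 for every generalised eigenvector v of λ).

  λ = -5: largest Jordan block has size 3, contributing (x + 5)^3

So m_A(x) = (x + 5)^3 = x^3 + 15*x^2 + 75*x + 125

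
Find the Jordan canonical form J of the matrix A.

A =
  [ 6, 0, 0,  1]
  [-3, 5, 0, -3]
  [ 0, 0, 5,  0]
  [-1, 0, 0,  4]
J_2(5) ⊕ J_1(5) ⊕ J_1(5)

The characteristic polynomial is
  det(x·I − A) = x^4 - 20*x^3 + 150*x^2 - 500*x + 625 = (x - 5)^4

Eigenvalues and multiplicities (the geometric multiplicity of λ is n − rank(A − λI), which equals the number of Jordan blocks for λ):
  λ = 5: algebraic multiplicity = 4, geometric multiplicity = 3

Determining the block sizes for each eigenvalue:
  λ = 5: 3 blocks summing to 4 forces exactly one block of size 2 and the rest size 1 → block sizes [2, 1, 1]

Assembling the blocks gives a Jordan form
J =
  [5, 1, 0, 0]
  [0, 5, 0, 0]
  [0, 0, 5, 0]
  [0, 0, 0, 5]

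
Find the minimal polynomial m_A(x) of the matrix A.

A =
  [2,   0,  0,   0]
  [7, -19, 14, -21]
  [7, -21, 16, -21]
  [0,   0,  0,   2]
x^2 + 3*x - 10

The characteristic polynomial is χ_A(x) = (x - 2)^3*(x + 5), so the eigenvalues are known. The minimal polynomial is
  m_A(x) = Π_λ (x − λ)^{k_λ}
where k_λ is the size of the *largest* Jordan block for λ (equivalently, the smallest k with (A − λI)^k v = 0 for every generalised eigenvector v of λ).

  λ = -5: largest Jordan block has size 1, contributing (x + 5)
  λ = 2: largest Jordan block has size 1, contributing (x − 2)

So m_A(x) = (x - 2)*(x + 5) = x^2 + 3*x - 10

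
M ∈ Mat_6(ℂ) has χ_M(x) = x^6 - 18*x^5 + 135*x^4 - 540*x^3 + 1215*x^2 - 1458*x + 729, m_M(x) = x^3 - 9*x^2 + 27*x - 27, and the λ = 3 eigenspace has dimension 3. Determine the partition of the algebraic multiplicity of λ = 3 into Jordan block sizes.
Block sizes for λ = 3: [3, 2, 1]

Step 1 — from the characteristic polynomial, algebraic multiplicity of λ = 3 is 6. From dim ker(M − (3)·I) = 3, there are exactly 3 Jordan blocks for λ = 3.
Step 2 — from the minimal polynomial, the factor (x − 3)^3 tells us the largest block for λ = 3 has size 3.
Step 3 — with total size 6, 3 blocks, and largest block 3, the block sizes (in nonincreasing order) are [3, 2, 1].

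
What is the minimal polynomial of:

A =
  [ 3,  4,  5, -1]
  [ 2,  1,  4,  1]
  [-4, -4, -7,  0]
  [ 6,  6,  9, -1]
x^3 + 3*x^2 + 3*x + 1

The characteristic polynomial is χ_A(x) = (x + 1)^4, so the eigenvalues are known. The minimal polynomial is
  m_A(x) = Π_λ (x − λ)^{k_λ}
where k_λ is the size of the *largest* Jordan block for λ (equivalently, the smallest k with (A − λI)^k v = 0 for every generalised eigenvector v of λ).

  λ = -1: largest Jordan block has size 3, contributing (x + 1)^3

So m_A(x) = (x + 1)^3 = x^3 + 3*x^2 + 3*x + 1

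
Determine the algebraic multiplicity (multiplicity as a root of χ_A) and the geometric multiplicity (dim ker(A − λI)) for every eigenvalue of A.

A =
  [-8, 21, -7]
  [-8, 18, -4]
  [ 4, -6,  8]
λ = 6: alg = 3, geom = 2

Step 1 — factor the characteristic polynomial to read off the algebraic multiplicities:
  χ_A(x) = (x - 6)^3

Step 2 — compute geometric multiplicities via the rank-nullity identity g(λ) = n − rank(A − λI):
  rank(A − (6)·I) = 1, so dim ker(A − (6)·I) = n − 1 = 2

Summary:
  λ = 6: algebraic multiplicity = 3, geometric multiplicity = 2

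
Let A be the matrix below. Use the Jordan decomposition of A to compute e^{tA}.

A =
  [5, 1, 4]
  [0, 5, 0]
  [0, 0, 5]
e^{tA} =
  [exp(5*t), t*exp(5*t), 4*t*exp(5*t)]
  [0, exp(5*t), 0]
  [0, 0, exp(5*t)]

Strategy: write A = P · J · P⁻¹ where J is a Jordan canonical form, so e^{tA} = P · e^{tJ} · P⁻¹, and e^{tJ} can be computed block-by-block.

A has Jordan form
J =
  [5, 1, 0]
  [0, 5, 0]
  [0, 0, 5]
(up to reordering of blocks).

Per-block formulas:
  For a 2×2 Jordan block J_2(5): exp(t · J_2(5)) = e^(5t)·(I + t·N), where N is the 2×2 nilpotent shift.
  For a 1×1 block at λ = 5: exp(t · [5]) = [e^(5t)].

After assembling e^{tJ} and conjugating by P, we get:

e^{tA} =
  [exp(5*t), t*exp(5*t), 4*t*exp(5*t)]
  [0, exp(5*t), 0]
  [0, 0, exp(5*t)]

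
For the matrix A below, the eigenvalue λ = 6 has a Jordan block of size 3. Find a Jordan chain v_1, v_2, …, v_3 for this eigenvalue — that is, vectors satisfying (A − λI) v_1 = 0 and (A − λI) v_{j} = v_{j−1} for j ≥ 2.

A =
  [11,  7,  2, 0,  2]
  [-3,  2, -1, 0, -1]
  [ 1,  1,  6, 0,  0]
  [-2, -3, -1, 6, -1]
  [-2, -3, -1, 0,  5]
A Jordan chain for λ = 6 of length 3:
v_1 = (2, -2, 2, 0, 0)ᵀ
v_2 = (5, -3, 1, -2, -2)ᵀ
v_3 = (1, 0, 0, 0, 0)ᵀ

Let N = A − (6)·I. We want v_3 with N^3 v_3 = 0 but N^2 v_3 ≠ 0; then v_{j-1} := N · v_j for j = 3, …, 2.

Pick v_3 = (1, 0, 0, 0, 0)ᵀ.
Then v_2 = N · v_3 = (5, -3, 1, -2, -2)ᵀ.
Then v_1 = N · v_2 = (2, -2, 2, 0, 0)ᵀ.

Sanity check: (A − (6)·I) v_1 = (0, 0, 0, 0, 0)ᵀ = 0. ✓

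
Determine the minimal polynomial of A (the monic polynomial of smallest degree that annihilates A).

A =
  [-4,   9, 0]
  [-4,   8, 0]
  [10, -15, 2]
x^2 - 4*x + 4

The characteristic polynomial is χ_A(x) = (x - 2)^3, so the eigenvalues are known. The minimal polynomial is
  m_A(x) = Π_λ (x − λ)^{k_λ}
where k_λ is the size of the *largest* Jordan block for λ (equivalently, the smallest k with (A − λI)^k v = 0 for every generalised eigenvector v of λ).

  λ = 2: largest Jordan block has size 2, contributing (x − 2)^2

So m_A(x) = (x - 2)^2 = x^2 - 4*x + 4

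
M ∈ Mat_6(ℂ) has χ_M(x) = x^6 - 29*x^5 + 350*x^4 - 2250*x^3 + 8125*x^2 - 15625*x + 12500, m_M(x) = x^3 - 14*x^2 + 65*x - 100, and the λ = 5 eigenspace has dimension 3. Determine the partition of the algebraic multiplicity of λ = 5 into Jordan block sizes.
Block sizes for λ = 5: [2, 2, 1]

Step 1 — from the characteristic polynomial, algebraic multiplicity of λ = 5 is 5. From dim ker(M − (5)·I) = 3, there are exactly 3 Jordan blocks for λ = 5.
Step 2 — from the minimal polynomial, the factor (x − 5)^2 tells us the largest block for λ = 5 has size 2.
Step 3 — with total size 5, 3 blocks, and largest block 2, the block sizes (in nonincreasing order) are [2, 2, 1].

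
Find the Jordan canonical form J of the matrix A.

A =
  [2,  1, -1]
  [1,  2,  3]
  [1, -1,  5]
J_3(3)

The characteristic polynomial is
  det(x·I − A) = x^3 - 9*x^2 + 27*x - 27 = (x - 3)^3

Eigenvalues and multiplicities (the geometric multiplicity of λ is n − rank(A − λI), which equals the number of Jordan blocks for λ):
  λ = 3: algebraic multiplicity = 3, geometric multiplicity = 1

Determining the block sizes for each eigenvalue:
  λ = 3: one block (gm = 1), so the single block has size am = 3 → block sizes [3]

Assembling the blocks gives a Jordan form
J =
  [3, 1, 0]
  [0, 3, 1]
  [0, 0, 3]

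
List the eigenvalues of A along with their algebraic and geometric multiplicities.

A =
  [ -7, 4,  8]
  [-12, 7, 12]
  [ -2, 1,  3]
λ = 1: alg = 3, geom = 2

Step 1 — factor the characteristic polynomial to read off the algebraic multiplicities:
  χ_A(x) = (x - 1)^3

Step 2 — compute geometric multiplicities via the rank-nullity identity g(λ) = n − rank(A − λI):
  rank(A − (1)·I) = 1, so dim ker(A − (1)·I) = n − 1 = 2

Summary:
  λ = 1: algebraic multiplicity = 3, geometric multiplicity = 2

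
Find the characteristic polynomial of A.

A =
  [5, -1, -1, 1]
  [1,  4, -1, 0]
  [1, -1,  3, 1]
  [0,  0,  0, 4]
x^4 - 16*x^3 + 96*x^2 - 256*x + 256

Expanding det(x·I − A) (e.g. by cofactor expansion or by noting that A is similar to its Jordan form J, which has the same characteristic polynomial as A) gives
  χ_A(x) = x^4 - 16*x^3 + 96*x^2 - 256*x + 256
which factors as (x - 4)^4. The eigenvalues (with algebraic multiplicities) are λ = 4 with multiplicity 4.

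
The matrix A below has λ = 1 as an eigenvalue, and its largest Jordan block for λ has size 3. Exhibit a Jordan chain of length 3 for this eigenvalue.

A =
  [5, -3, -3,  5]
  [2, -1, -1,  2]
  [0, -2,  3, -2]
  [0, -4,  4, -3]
A Jordan chain for λ = 1 of length 3:
v_1 = (10, 4, -4, -8)ᵀ
v_2 = (4, 2, 0, 0)ᵀ
v_3 = (1, 0, 0, 0)ᵀ

Let N = A − (1)·I. We want v_3 with N^3 v_3 = 0 but N^2 v_3 ≠ 0; then v_{j-1} := N · v_j for j = 3, …, 2.

Pick v_3 = (1, 0, 0, 0)ᵀ.
Then v_2 = N · v_3 = (4, 2, 0, 0)ᵀ.
Then v_1 = N · v_2 = (10, 4, -4, -8)ᵀ.

Sanity check: (A − (1)·I) v_1 = (0, 0, 0, 0)ᵀ = 0. ✓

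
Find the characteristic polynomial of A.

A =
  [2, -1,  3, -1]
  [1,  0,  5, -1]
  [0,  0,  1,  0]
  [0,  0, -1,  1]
x^4 - 4*x^3 + 6*x^2 - 4*x + 1

Expanding det(x·I − A) (e.g. by cofactor expansion or by noting that A is similar to its Jordan form J, which has the same characteristic polynomial as A) gives
  χ_A(x) = x^4 - 4*x^3 + 6*x^2 - 4*x + 1
which factors as (x - 1)^4. The eigenvalues (with algebraic multiplicities) are λ = 1 with multiplicity 4.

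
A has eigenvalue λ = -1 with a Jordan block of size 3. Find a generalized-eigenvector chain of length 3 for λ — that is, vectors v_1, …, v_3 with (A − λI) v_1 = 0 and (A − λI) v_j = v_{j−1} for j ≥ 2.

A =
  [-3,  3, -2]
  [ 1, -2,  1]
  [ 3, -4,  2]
A Jordan chain for λ = -1 of length 3:
v_1 = (1, 0, -1)ᵀ
v_2 = (-2, 1, 3)ᵀ
v_3 = (1, 0, 0)ᵀ

Let N = A − (-1)·I. We want v_3 with N^3 v_3 = 0 but N^2 v_3 ≠ 0; then v_{j-1} := N · v_j for j = 3, …, 2.

Pick v_3 = (1, 0, 0)ᵀ.
Then v_2 = N · v_3 = (-2, 1, 3)ᵀ.
Then v_1 = N · v_2 = (1, 0, -1)ᵀ.

Sanity check: (A − (-1)·I) v_1 = (0, 0, 0)ᵀ = 0. ✓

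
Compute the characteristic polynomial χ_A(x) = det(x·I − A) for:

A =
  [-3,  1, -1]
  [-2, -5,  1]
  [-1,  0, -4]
x^3 + 12*x^2 + 48*x + 64

Expanding det(x·I − A) (e.g. by cofactor expansion or by noting that A is similar to its Jordan form J, which has the same characteristic polynomial as A) gives
  χ_A(x) = x^3 + 12*x^2 + 48*x + 64
which factors as (x + 4)^3. The eigenvalues (with algebraic multiplicities) are λ = -4 with multiplicity 3.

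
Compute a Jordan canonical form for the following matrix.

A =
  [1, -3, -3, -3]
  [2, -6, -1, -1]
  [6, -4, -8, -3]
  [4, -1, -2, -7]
J_3(-5) ⊕ J_1(-5)

The characteristic polynomial is
  det(x·I − A) = x^4 + 20*x^3 + 150*x^2 + 500*x + 625 = (x + 5)^4

Eigenvalues and multiplicities (the geometric multiplicity of λ is n − rank(A − λI), which equals the number of Jordan blocks for λ):
  λ = -5: algebraic multiplicity = 4, geometric multiplicity = 2

Determining the block sizes for each eigenvalue:
  λ = -5: with am = 4 and gm = 2, the partition is not yet determined (e.g. several partitions of 4 into 2 parts exist). Let N = A − (-5)·I. Computing rank(N^1) = 2, rank(N^2) = 1, rank(N^3) = 0; the number of blocks of size ≥ j is rank(N^{j−1}) − rank(N^j), giving [2, 1, 1]. So we have 1 block(s) of size 3, 1 block(s) of size 1 → block sizes [3, 1]

Assembling the blocks gives a Jordan form
J =
  [-5,  1,  0,  0]
  [ 0, -5,  1,  0]
  [ 0,  0, -5,  0]
  [ 0,  0,  0, -5]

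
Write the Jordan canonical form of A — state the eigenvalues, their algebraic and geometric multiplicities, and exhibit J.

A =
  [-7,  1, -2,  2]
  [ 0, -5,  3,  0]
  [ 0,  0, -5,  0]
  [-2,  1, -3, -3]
J_3(-5) ⊕ J_1(-5)

The characteristic polynomial is
  det(x·I − A) = x^4 + 20*x^3 + 150*x^2 + 500*x + 625 = (x + 5)^4

Eigenvalues and multiplicities (the geometric multiplicity of λ is n − rank(A − λI), which equals the number of Jordan blocks for λ):
  λ = -5: algebraic multiplicity = 4, geometric multiplicity = 2

Determining the block sizes for each eigenvalue:
  λ = -5: with am = 4 and gm = 2, the partition is not yet determined (e.g. several partitions of 4 into 2 parts exist). Let N = A − (-5)·I. Computing rank(N^1) = 2, rank(N^2) = 1, rank(N^3) = 0; the number of blocks of size ≥ j is rank(N^{j−1}) − rank(N^j), giving [2, 1, 1]. So we have 1 block(s) of size 3, 1 block(s) of size 1 → block sizes [3, 1]

Assembling the blocks gives a Jordan form
J =
  [-5,  1,  0,  0]
  [ 0, -5,  1,  0]
  [ 0,  0, -5,  0]
  [ 0,  0,  0, -5]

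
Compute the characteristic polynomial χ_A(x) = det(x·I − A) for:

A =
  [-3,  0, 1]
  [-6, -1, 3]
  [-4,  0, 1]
x^3 + 3*x^2 + 3*x + 1

Expanding det(x·I − A) (e.g. by cofactor expansion or by noting that A is similar to its Jordan form J, which has the same characteristic polynomial as A) gives
  χ_A(x) = x^3 + 3*x^2 + 3*x + 1
which factors as (x + 1)^3. The eigenvalues (with algebraic multiplicities) are λ = -1 with multiplicity 3.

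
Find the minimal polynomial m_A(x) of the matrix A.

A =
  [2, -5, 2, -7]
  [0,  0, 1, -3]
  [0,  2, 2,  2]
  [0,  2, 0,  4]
x^3 - 6*x^2 + 12*x - 8

The characteristic polynomial is χ_A(x) = (x - 2)^4, so the eigenvalues are known. The minimal polynomial is
  m_A(x) = Π_λ (x − λ)^{k_λ}
where k_λ is the size of the *largest* Jordan block for λ (equivalently, the smallest k with (A − λI)^k v = 0 for every generalised eigenvector v of λ).

  λ = 2: largest Jordan block has size 3, contributing (x − 2)^3

So m_A(x) = (x - 2)^3 = x^3 - 6*x^2 + 12*x - 8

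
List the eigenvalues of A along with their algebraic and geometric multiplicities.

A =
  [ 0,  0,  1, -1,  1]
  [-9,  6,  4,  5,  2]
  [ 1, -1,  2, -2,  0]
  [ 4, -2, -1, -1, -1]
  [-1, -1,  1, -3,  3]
λ = 2: alg = 5, geom = 2

Step 1 — factor the characteristic polynomial to read off the algebraic multiplicities:
  χ_A(x) = (x - 2)^5

Step 2 — compute geometric multiplicities via the rank-nullity identity g(λ) = n − rank(A − λI):
  rank(A − (2)·I) = 3, so dim ker(A − (2)·I) = n − 3 = 2

Summary:
  λ = 2: algebraic multiplicity = 5, geometric multiplicity = 2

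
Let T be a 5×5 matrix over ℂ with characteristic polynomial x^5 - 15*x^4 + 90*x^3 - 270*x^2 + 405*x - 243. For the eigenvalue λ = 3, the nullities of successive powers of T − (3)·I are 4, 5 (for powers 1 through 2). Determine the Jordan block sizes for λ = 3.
Block sizes for λ = 3: [2, 1, 1, 1]

From the dimensions of kernels of powers, the number of Jordan blocks of size at least j is d_j − d_{j−1} where d_j = dim ker(N^j) (with d_0 = 0). Computing the differences gives [4, 1].
The number of blocks of size exactly k is (#blocks of size ≥ k) − (#blocks of size ≥ k + 1), so the partition is: 3 block(s) of size 1, 1 block(s) of size 2.
In nonincreasing order the block sizes are [2, 1, 1, 1].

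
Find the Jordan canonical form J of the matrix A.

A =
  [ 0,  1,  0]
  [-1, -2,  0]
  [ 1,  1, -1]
J_2(-1) ⊕ J_1(-1)

The characteristic polynomial is
  det(x·I − A) = x^3 + 3*x^2 + 3*x + 1 = (x + 1)^3

Eigenvalues and multiplicities (the geometric multiplicity of λ is n − rank(A − λI), which equals the number of Jordan blocks for λ):
  λ = -1: algebraic multiplicity = 3, geometric multiplicity = 2

Determining the block sizes for each eigenvalue:
  λ = -1: 2 blocks summing to 3 forces exactly one block of size 2 and the rest size 1 → block sizes [2, 1]

Assembling the blocks gives a Jordan form
J =
  [-1,  1,  0]
  [ 0, -1,  0]
  [ 0,  0, -1]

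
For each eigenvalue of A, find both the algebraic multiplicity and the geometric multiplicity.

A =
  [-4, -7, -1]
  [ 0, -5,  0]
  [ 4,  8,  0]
λ = -5: alg = 1, geom = 1; λ = -2: alg = 2, geom = 1

Step 1 — factor the characteristic polynomial to read off the algebraic multiplicities:
  χ_A(x) = (x + 2)^2*(x + 5)

Step 2 — compute geometric multiplicities via the rank-nullity identity g(λ) = n − rank(A − λI):
  rank(A − (-5)·I) = 2, so dim ker(A − (-5)·I) = n − 2 = 1
  rank(A − (-2)·I) = 2, so dim ker(A − (-2)·I) = n − 2 = 1

Summary:
  λ = -5: algebraic multiplicity = 1, geometric multiplicity = 1
  λ = -2: algebraic multiplicity = 2, geometric multiplicity = 1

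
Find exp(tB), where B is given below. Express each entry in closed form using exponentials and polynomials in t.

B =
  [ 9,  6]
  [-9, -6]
e^{tB} =
  [3*exp(3*t) - 2, 2*exp(3*t) - 2]
  [3 - 3*exp(3*t), 3 - 2*exp(3*t)]

Strategy: write B = P · J · P⁻¹ where J is a Jordan canonical form, so e^{tB} = P · e^{tJ} · P⁻¹, and e^{tJ} can be computed block-by-block.

B has Jordan form
J =
  [0, 0]
  [0, 3]
(up to reordering of blocks).

Per-block formulas:
  For a 1×1 block at λ = 0: exp(t · [0]) = [e^(0t)].
  For a 1×1 block at λ = 3: exp(t · [3]) = [e^(3t)].

After assembling e^{tJ} and conjugating by P, we get:

e^{tB} =
  [3*exp(3*t) - 2, 2*exp(3*t) - 2]
  [3 - 3*exp(3*t), 3 - 2*exp(3*t)]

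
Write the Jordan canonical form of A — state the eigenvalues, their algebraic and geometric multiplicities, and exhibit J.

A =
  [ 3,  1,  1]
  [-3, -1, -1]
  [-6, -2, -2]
J_2(0) ⊕ J_1(0)

The characteristic polynomial is
  det(x·I − A) = x^3

Eigenvalues and multiplicities (the geometric multiplicity of λ is n − rank(A − λI), which equals the number of Jordan blocks for λ):
  λ = 0: algebraic multiplicity = 3, geometric multiplicity = 2

Determining the block sizes for each eigenvalue:
  λ = 0: 2 blocks summing to 3 forces exactly one block of size 2 and the rest size 1 → block sizes [2, 1]

Assembling the blocks gives a Jordan form
J =
  [0, 1, 0]
  [0, 0, 0]
  [0, 0, 0]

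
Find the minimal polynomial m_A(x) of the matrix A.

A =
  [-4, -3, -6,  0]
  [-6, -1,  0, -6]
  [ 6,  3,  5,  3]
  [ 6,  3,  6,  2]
x^2 - x - 2

The characteristic polynomial is χ_A(x) = (x - 2)^2*(x + 1)^2, so the eigenvalues are known. The minimal polynomial is
  m_A(x) = Π_λ (x − λ)^{k_λ}
where k_λ is the size of the *largest* Jordan block for λ (equivalently, the smallest k with (A − λI)^k v = 0 for every generalised eigenvector v of λ).

  λ = -1: largest Jordan block has size 1, contributing (x + 1)
  λ = 2: largest Jordan block has size 1, contributing (x − 2)

So m_A(x) = (x - 2)*(x + 1) = x^2 - x - 2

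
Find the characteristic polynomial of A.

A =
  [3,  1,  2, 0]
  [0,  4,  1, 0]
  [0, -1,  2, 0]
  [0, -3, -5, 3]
x^4 - 12*x^3 + 54*x^2 - 108*x + 81

Expanding det(x·I − A) (e.g. by cofactor expansion or by noting that A is similar to its Jordan form J, which has the same characteristic polynomial as A) gives
  χ_A(x) = x^4 - 12*x^3 + 54*x^2 - 108*x + 81
which factors as (x - 3)^4. The eigenvalues (with algebraic multiplicities) are λ = 3 with multiplicity 4.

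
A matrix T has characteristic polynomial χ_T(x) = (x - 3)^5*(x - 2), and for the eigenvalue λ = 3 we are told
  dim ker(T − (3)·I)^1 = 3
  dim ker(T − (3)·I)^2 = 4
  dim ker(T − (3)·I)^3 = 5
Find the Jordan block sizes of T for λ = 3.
Block sizes for λ = 3: [3, 1, 1]

From the dimensions of kernels of powers, the number of Jordan blocks of size at least j is d_j − d_{j−1} where d_j = dim ker(N^j) (with d_0 = 0). Computing the differences gives [3, 1, 1].
The number of blocks of size exactly k is (#blocks of size ≥ k) − (#blocks of size ≥ k + 1), so the partition is: 2 block(s) of size 1, 1 block(s) of size 3.
In nonincreasing order the block sizes are [3, 1, 1].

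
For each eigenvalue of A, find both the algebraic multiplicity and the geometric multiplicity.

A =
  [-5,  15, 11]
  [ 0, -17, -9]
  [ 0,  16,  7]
λ = -5: alg = 3, geom = 1

Step 1 — factor the characteristic polynomial to read off the algebraic multiplicities:
  χ_A(x) = (x + 5)^3

Step 2 — compute geometric multiplicities via the rank-nullity identity g(λ) = n − rank(A − λI):
  rank(A − (-5)·I) = 2, so dim ker(A − (-5)·I) = n − 2 = 1

Summary:
  λ = -5: algebraic multiplicity = 3, geometric multiplicity = 1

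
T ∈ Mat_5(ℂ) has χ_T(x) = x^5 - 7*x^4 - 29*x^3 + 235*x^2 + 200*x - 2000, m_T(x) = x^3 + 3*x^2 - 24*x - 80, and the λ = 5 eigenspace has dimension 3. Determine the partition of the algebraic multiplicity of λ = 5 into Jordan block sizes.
Block sizes for λ = 5: [1, 1, 1]

Step 1 — from the characteristic polynomial, algebraic multiplicity of λ = 5 is 3. From dim ker(T − (5)·I) = 3, there are exactly 3 Jordan blocks for λ = 5.
Step 2 — from the minimal polynomial, the factor (x − 5) tells us the largest block for λ = 5 has size 1.
Step 3 — with total size 3, 3 blocks, and largest block 1, the block sizes (in nonincreasing order) are [1, 1, 1].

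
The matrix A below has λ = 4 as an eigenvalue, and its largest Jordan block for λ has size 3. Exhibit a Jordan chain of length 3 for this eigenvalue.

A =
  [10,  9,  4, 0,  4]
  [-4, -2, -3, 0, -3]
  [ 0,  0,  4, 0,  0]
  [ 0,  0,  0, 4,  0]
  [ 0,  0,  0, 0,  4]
A Jordan chain for λ = 4 of length 3:
v_1 = (-3, 2, 0, 0, 0)ᵀ
v_2 = (4, -3, 0, 0, 0)ᵀ
v_3 = (0, 0, 1, 0, 0)ᵀ

Let N = A − (4)·I. We want v_3 with N^3 v_3 = 0 but N^2 v_3 ≠ 0; then v_{j-1} := N · v_j for j = 3, …, 2.

Pick v_3 = (0, 0, 1, 0, 0)ᵀ.
Then v_2 = N · v_3 = (4, -3, 0, 0, 0)ᵀ.
Then v_1 = N · v_2 = (-3, 2, 0, 0, 0)ᵀ.

Sanity check: (A − (4)·I) v_1 = (0, 0, 0, 0, 0)ᵀ = 0. ✓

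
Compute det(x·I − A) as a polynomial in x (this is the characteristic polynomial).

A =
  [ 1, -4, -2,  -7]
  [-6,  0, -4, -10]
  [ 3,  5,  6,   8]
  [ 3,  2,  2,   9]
x^4 - 16*x^3 + 96*x^2 - 256*x + 256

Expanding det(x·I − A) (e.g. by cofactor expansion or by noting that A is similar to its Jordan form J, which has the same characteristic polynomial as A) gives
  χ_A(x) = x^4 - 16*x^3 + 96*x^2 - 256*x + 256
which factors as (x - 4)^4. The eigenvalues (with algebraic multiplicities) are λ = 4 with multiplicity 4.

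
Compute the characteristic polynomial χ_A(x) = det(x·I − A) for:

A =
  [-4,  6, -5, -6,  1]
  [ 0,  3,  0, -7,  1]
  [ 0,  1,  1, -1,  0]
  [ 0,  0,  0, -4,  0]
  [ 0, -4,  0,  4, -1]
x^5 + 5*x^4 - 5*x^3 - 25*x^2 + 40*x - 16

Expanding det(x·I − A) (e.g. by cofactor expansion or by noting that A is similar to its Jordan form J, which has the same characteristic polynomial as A) gives
  χ_A(x) = x^5 + 5*x^4 - 5*x^3 - 25*x^2 + 40*x - 16
which factors as (x - 1)^3*(x + 4)^2. The eigenvalues (with algebraic multiplicities) are λ = -4 with multiplicity 2, λ = 1 with multiplicity 3.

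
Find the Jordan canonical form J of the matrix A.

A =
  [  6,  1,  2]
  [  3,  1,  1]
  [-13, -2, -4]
J_3(1)

The characteristic polynomial is
  det(x·I − A) = x^3 - 3*x^2 + 3*x - 1 = (x - 1)^3

Eigenvalues and multiplicities (the geometric multiplicity of λ is n − rank(A − λI), which equals the number of Jordan blocks for λ):
  λ = 1: algebraic multiplicity = 3, geometric multiplicity = 1

Determining the block sizes for each eigenvalue:
  λ = 1: one block (gm = 1), so the single block has size am = 3 → block sizes [3]

Assembling the blocks gives a Jordan form
J =
  [1, 1, 0]
  [0, 1, 1]
  [0, 0, 1]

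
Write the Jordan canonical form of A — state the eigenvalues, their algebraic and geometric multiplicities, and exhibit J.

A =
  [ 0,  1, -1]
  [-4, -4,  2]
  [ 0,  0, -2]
J_2(-2) ⊕ J_1(-2)

The characteristic polynomial is
  det(x·I − A) = x^3 + 6*x^2 + 12*x + 8 = (x + 2)^3

Eigenvalues and multiplicities (the geometric multiplicity of λ is n − rank(A − λI), which equals the number of Jordan blocks for λ):
  λ = -2: algebraic multiplicity = 3, geometric multiplicity = 2

Determining the block sizes for each eigenvalue:
  λ = -2: 2 blocks summing to 3 forces exactly one block of size 2 and the rest size 1 → block sizes [2, 1]

Assembling the blocks gives a Jordan form
J =
  [-2,  1,  0]
  [ 0, -2,  0]
  [ 0,  0, -2]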